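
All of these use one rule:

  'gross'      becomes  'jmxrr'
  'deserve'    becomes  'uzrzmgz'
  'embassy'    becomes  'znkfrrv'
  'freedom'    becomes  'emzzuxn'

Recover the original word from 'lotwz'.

g(6)→j(9) and r(17)→m(12) fit y≡5x+5 (mod 26); the inverse of 5 mod 26 is 21. Each letter's alphabet position (a=0..z=25) is mapped through 5·x+5 mod 26 — an affine cipher.
Decoding lotwz: l(11)→21·(11−5)≡22=w; o(14)→21·(14−5)≡7=h; t(19)→21·(19−5)≡8=i; w(22)→21·(22−5)≡19=t; z(25)→21·(25−5)≡4=e (all mod 26).

white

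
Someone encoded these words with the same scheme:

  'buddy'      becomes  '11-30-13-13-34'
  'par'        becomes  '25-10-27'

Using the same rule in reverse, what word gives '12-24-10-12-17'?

Each letter is replaced by its alphabet position (a=1..z=26) + 9.
Reversing it on 12-24-10-12-17: 12→(12−9)÷1=3=c, 24→(24−9)÷1=15=o, 10→(10−9)÷1=1=a, 12→(12−9)÷1=3=c, 17→(17−9)÷1=8=h.

coach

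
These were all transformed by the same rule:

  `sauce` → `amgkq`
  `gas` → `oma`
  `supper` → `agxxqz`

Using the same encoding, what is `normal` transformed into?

The shift depends on letter class: consonant s→a is +8, but vowel a→m is +12. The rule splits by letter class: vowels +12, consonants +8.
Applying it to normal: n(cons)+8=v, o(vowel)+12=a, r(cons)+8=z, m(cons)+8=u, a(vowel)+12=m, l(cons)+8=t.

vazumt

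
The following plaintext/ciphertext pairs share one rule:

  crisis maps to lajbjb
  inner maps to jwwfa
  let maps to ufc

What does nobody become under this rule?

wpkpmh

The shift depends on letter class: consonant c→l is +9, but vowel i→j is +1. The rule splits by letter class: vowels +1, consonants +9.
On nobody: n(cons)+9=w, o(vowel)+1=p, b(cons)+9=k, o(vowel)+1=p, d(cons)+9=m, y(cons)+9=h.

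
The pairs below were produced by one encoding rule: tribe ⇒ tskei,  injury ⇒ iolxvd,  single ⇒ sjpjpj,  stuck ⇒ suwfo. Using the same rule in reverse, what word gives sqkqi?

In tribe: t→t is +0, r→s is +1, i→k is +2, b→e is +3 — the shift increases by 1 each position. Each letter shifts forward by its position index (0, 1, 2, …) — the shift grows by one for each successive letter.
Decoding sqkqi: s−0=s, q−1=p, k−2=i, q−3=n, i−4=e.

spine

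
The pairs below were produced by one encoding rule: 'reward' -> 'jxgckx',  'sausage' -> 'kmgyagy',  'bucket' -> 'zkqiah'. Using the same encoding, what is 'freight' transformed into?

znmokxl

The output letters match the input read backwards, each shifted +6: reward reversed is drawer. The word is reversed, then every letter is shifted forward by 6.
For freight: reverse → thgierf; then shift: t+6=z, h+6=n, g+6=m, i+6=o, e+6=k, r+6=x, f+6=l.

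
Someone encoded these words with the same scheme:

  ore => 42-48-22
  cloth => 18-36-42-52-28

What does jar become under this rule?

32-14-48

The formula is n = 2×(alphabet index, a=1) + 12.
For jar: j=10→32, a=1→14, r=18→48.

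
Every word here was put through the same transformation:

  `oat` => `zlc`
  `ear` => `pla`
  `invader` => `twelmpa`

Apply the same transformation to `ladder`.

ulmmpa

The shift depends on letter class: consonant t→c is +9, but vowel o→z is +11. Two shifts are in play — +11 for a/e/i/o/u, +9 for every other letter.
On ladder: l(cons)+9=u, a(vowel)+11=l, d(cons)+9=m, d(cons)+9=m, e(vowel)+11=p, r(cons)+9=a.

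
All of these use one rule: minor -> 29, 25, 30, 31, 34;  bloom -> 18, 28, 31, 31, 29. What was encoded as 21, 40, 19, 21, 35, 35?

m is letter #13 and maps to 29: an offset of 16. Letters become their 1-based position plus 16 (so a→17, b→18, …).
Undoing it on 21, 40, 19, 21, 35, 35: 21→(21−16)÷1=5=e, 40→(40−16)÷1=24=x, 19→(19−16)÷1=3=c, 21→(21−16)÷1=5=e, 35→(35−16)÷1=19=s, 35→(35−16)÷1=19=s.

excess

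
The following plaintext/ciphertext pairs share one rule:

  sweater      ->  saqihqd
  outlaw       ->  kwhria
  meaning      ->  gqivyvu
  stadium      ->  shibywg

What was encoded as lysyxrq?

s(18)→s(18) and w(22)→a(0) fit y≡15x+8 (mod 26); the inverse of 15 mod 26 is 7. This is an affine cipher: with a=0,…,z=25, each position x becomes (15x+8) mod 26.
Reversing it on lysyxrq: l(11)→7·(11−8)≡21=v; y(24)→7·(24−8)≡8=i; s(18)→7·(18−8)≡18=s; y(24)→7·(24−8)≡8=i; x(23)→7·(23−8)≡1=b; r(17)→7·(17−8)≡11=l; q(16)→7·(16−8)≡4=e (all mod 26).

visible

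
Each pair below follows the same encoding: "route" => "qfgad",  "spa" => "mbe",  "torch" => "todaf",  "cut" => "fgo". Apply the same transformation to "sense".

The output letters match the input read backwards, each shifted +12: route reversed is etuor. Two steps: reverse the string, then apply a Caesar shift of +12.
Applying it to sense: reverse → esnes; then shift: e+12=q, s+12=e, n+12=z, e+12=q, s+12=e.

qezqe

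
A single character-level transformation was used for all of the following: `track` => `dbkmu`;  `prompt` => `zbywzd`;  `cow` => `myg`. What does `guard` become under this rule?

Every letter moves 10 places later in the alphabet, wrapping around z→a.
Applying it to guard: g+10=q, u+10=e, a+10=k, r+10=b, d+10=n.

qekbn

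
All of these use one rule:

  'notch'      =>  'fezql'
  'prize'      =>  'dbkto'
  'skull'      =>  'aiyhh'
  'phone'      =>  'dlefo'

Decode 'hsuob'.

layer

n(13)→f(5) and o(14)→e(4) fit y≡25x+18 (mod 26); the inverse of 25 mod 26 is 25. This is an affine cipher: with a=0,…,z=25, each position x becomes (25x+18) mod 26.
Undoing it on hsuob: h(7)→25·(7−18)≡11=l; s(18)→25·(18−18)≡0=a; u(20)→25·(20−18)≡24=y; o(14)→25·(14−18)≡4=e; b(1)→25·(1−18)≡17=r (all mod 26).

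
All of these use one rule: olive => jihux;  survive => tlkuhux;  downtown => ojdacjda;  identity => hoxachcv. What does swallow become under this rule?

tdniijd

o(14)→j(9) and l(11)→i(8) fit y≡9x+13 (mod 26); the inverse of 9 mod 26 is 3. This is an affine cipher: with a=0,…,z=25, each position x becomes (9x+13) mod 26.
For swallow: s(18)→9·18+13≡19=t; w(22)→9·22+13≡3=d; a(0)→9·0+13≡13=n; l(11)→9·11+13≡8=i; l(11)→9·11+13≡8=i; o(14)→9·14+13≡9=j; w(22)→9·22+13≡3=d (all mod 26).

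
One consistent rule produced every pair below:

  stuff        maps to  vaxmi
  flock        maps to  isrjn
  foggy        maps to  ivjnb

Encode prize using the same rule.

sylgh

Shifts by position in stuff: pos 0: s→v (+3), pos 1: t→a (+7), pos 2: u→x (+3), pos 3: f→m (+7) — repeating every 2. A repeating key of period 2 is used — shifts +3, +7 over and over.
For prize: p+3=s, r+7=y, i+3=l, z+7=g, e+3=h.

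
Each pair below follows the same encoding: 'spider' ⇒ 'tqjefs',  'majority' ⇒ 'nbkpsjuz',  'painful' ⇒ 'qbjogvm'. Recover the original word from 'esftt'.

Compare letters: s→t is +1, p→q is +1, i→j is +1 — a constant shift. It's a constant shift of +1 (ROT1).
Decoding esftt: e−1=d, s−1=r, f−1=e, t−1=s, t−1=s.

dress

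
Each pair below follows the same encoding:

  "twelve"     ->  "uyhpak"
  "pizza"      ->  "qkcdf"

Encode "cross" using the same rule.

dtrwx

In twelve: t→u is +1, w→y is +2, e→h is +3, l→p is +4 — the shift increases by 1 each position. Each letter shifts forward by (position + 1), i.e. 1, 2, 3, … — the shift grows by one for each successive letter.
Applying it to cross: c+1=d, r+2=t, o+3=r, s+4=w, s+5=x.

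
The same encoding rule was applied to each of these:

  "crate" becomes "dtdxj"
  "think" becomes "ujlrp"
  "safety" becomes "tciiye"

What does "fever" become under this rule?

In crate: c→d is +1, r→t is +2, a→d is +3, t→x is +4 — the shift increases by 1 each position. Each letter shifts forward by (position + 1), i.e. 1, 2, 3, … — the shift grows by one for each successive letter.
Applying it to fever: f+1=g, e+2=g, v+3=y, e+4=i, r+5=w.

ggyiw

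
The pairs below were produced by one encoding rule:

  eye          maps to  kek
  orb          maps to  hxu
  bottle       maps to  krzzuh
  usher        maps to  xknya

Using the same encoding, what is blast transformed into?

The output letters match the input read backwards, each shifted +6: eye reversed is eye. Two steps: reverse the string, then apply a Caesar shift of +6.
On blast: reverse → tsalb; then shift: t+6=z, s+6=y, a+6=g, l+6=r, b+6=h.

zygrh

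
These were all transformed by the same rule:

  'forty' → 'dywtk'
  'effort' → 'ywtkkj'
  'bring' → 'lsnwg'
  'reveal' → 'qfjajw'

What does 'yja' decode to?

The output letters match the input read backwards, each shifted +5: forty reversed is ytrof. Two steps: reverse the string, then apply a Caesar shift of +5.
Decoding yja: shift back: y−5=t, j−5=e, a−5=v → tev; then reverse → vet.

vet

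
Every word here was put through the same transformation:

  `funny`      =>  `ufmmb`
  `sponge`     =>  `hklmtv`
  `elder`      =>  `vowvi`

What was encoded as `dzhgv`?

waste

Each pair mirrors across the alphabet (f↔u, u↔f, n↔m): positions sum to 25. This is the alphabet-reversal cipher (Atbash): a becomes z, b becomes y, etc.
Decoding dzhgv: d↔w, z↔a, h↔s, g↔t, v↔e.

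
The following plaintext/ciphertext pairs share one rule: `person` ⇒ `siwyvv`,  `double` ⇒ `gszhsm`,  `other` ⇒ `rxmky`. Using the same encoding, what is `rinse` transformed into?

In person: p→s is +3, e→i is +4, r→w is +5, s→y is +6 — the shift increases by 1 each position. Letter i (0-indexed) is shifted by i+3, so successive shifts are 3, 4, 5, ….
For rinse: r+3=u, i+4=m, n+5=s, s+6=y, e+7=l.

umsyl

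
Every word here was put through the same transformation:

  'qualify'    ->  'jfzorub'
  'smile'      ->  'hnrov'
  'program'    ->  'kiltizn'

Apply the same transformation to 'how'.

sld

Letters are reflected about the middle of the alphabet (position → 25−position): Atbash.
For how: h↔s, o↔l, w↔d.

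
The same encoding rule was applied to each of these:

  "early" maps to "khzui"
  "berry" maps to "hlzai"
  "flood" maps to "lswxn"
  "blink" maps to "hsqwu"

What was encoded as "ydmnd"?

In early: e→k is +6, a→h is +7, r→z is +8, l→u is +9 — the shift increases by 1 each position. Each letter shifts forward by (position + 6), i.e. 6, 7, 8, … — the shift grows by one for each successive letter.
Decoding ydmnd: y−6=s, d−7=w, m−8=e, n−9=e, d−10=t.

sweet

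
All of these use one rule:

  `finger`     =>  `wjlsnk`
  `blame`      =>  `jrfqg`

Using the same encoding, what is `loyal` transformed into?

Read the word backwards and shift each letter +5.
For loyal: reverse → layol; then shift: l+5=q, a+5=f, y+5=d, o+5=t, l+5=q.

qfdtq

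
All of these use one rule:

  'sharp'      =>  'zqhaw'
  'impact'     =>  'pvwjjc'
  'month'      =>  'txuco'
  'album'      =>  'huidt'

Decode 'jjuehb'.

canvas

It's a Vigenère-style cipher with numeric key [7,9]: position i shifts by key[i mod 2].
Undoing it on jjuehb: j−7=c, j−9=a, u−7=n, e−9=v, h−7=a, b−9=s.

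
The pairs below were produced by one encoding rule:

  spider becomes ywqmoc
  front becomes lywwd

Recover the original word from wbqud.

quilt

The shift increases by 1 at each position, starting from +6: 6, 7, 8, ….
Reversing it on wbqud: w−6=q, b−7=u, q−8=i, u−9=l, d−10=t.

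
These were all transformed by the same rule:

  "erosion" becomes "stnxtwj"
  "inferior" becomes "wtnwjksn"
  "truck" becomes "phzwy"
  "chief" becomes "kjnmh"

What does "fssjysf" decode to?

The output letters match the input read backwards, each shifted +5: erosion reversed is noisore. Two steps: reverse the string, then apply a Caesar shift of +5.
Reversing it on fssjysf: shift back: f−5=a, s−5=n, s−5=n, j−5=e, y−5=t, s−5=n, f−5=a → annetna; then reverse → antenna.

antenna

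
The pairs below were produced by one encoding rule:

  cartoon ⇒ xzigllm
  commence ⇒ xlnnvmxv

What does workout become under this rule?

Each pair mirrors across the alphabet (c↔x, a↔z, r↔i): positions sum to 25. Letters are reflected about the middle of the alphabet (position → 25−position): Atbash.
Applying it to workout: w↔d, o↔l, r↔i, k↔p, o↔l, u↔f, t↔g.

dliplfg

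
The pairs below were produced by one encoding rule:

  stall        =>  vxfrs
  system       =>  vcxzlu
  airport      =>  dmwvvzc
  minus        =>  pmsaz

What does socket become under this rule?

In stall: s→v is +3, t→x is +4, a→f is +5, l→r is +6 — the shift increases by 1 each position. Each letter shifts forward by (position + 3), i.e. 3, 4, 5, … — the shift grows by one for each successive letter.
On socket: s+3=v, o+4=s, c+5=h, k+6=q, e+7=l, t+8=b.

vshqlb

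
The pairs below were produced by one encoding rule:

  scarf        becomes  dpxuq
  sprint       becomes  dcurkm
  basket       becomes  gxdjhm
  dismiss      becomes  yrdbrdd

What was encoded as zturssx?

gorilla

s(18)→d(3) and c(2)→p(15) fit y≡9x+23 (mod 26); the inverse of 9 mod 26 is 3. This is an affine cipher: with a=0,…,z=25, each position x becomes (9x+23) mod 26.
Reversing it on zturssx: z(25)→3·(25−23)≡6=g; t(19)→3·(19−23)≡14=o; u(20)→3·(20−23)≡17=r; r(17)→3·(17−23)≡8=i; s(18)→3·(18−23)≡11=l; s(18)→3·(18−23)≡11=l; x(23)→3·(23−23)≡0=a (all mod 26).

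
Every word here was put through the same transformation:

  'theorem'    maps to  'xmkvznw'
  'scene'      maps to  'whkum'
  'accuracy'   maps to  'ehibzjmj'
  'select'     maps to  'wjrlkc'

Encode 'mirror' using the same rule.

qnxywa

The shift increases by 1 at each position, starting from +4: 4, 5, 6, ….
Applying it to mirror: m+4=q, i+5=n, r+6=x, r+7=y, o+8=w, r+9=a.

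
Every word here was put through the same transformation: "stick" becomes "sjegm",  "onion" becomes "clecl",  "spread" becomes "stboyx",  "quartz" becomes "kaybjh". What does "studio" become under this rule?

s(18)→s(18) and t(19)→j(9) fit y≡17x+24 (mod 26); the inverse of 17 mod 26 is 23. Treating letters as 0–25, the rule is x ↦ 17x + 24 (mod 26).
On studio: s(18)→17·18+24≡18=s; t(19)→17·19+24≡9=j; u(20)→17·20+24≡0=a; d(3)→17·3+24≡23=x; i(8)→17·8+24≡4=e; o(14)→17·14+24≡2=c (all mod 26).

sjaxec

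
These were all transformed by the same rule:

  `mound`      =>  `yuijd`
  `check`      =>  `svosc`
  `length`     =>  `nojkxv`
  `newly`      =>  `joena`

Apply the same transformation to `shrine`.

mvbgjo

m(12)→y(24) and o(14)→u(20) fit y≡11x+22 (mod 26); the inverse of 11 mod 26 is 19. This is an affine cipher: with a=0,…,z=25, each position x becomes (11x+22) mod 26.
Applying it to shrine: s(18)→11·18+22≡12=m; h(7)→11·7+22≡21=v; r(17)→11·17+22≡1=b; i(8)→11·8+22≡6=g; n(13)→11·13+22≡9=j; e(4)→11·4+22≡14=o (all mod 26).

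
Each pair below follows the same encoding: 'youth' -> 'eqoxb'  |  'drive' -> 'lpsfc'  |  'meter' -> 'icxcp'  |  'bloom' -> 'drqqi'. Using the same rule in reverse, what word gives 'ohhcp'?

Each letter's alphabet position (a=0..z=25) is mapped through 17·x+12 mod 26 — an affine cipher.
Reversing it on ohhcp: o(14)→23·(14−12)≡20=u; h(7)→23·(7−12)≡15=p; h(7)→23·(7−12)≡15=p; c(2)→23·(2−12)≡4=e; p(15)→23·(15−12)≡17=r (all mod 26).

upper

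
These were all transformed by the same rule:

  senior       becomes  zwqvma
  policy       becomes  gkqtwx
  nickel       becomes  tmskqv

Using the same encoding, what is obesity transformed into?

The output letters match the input read backwards, each shifted +8: senior reversed is roines. The word is reversed, then every letter is shifted forward by 8.
For obesity: reverse → ytisebo; then shift: y+8=g, t+8=b, i+8=q, s+8=a, e+8=m, b+8=j, o+8=w.

gbqamjw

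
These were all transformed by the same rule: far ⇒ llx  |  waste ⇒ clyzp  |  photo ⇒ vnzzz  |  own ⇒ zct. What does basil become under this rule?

The shift depends on letter class: consonant f→l is +6, but vowel a→l is +11. Vowels shift forward by 11 and consonants shift forward by 6.
On basil: b(cons)+6=h, a(vowel)+11=l, s(cons)+6=y, i(vowel)+11=t, l(cons)+6=r.

hlytr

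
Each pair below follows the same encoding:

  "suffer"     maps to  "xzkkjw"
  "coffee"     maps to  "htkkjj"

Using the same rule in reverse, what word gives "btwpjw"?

worker

Compare letters: s→x is +5, u→z is +5, f→k is +5 — a constant shift. Every letter moves 5 places later in the alphabet, wrapping around z→a.
Undoing it on btwpjw: b−5=w, t−5=o, w−5=r, p−5=k, j−5=e, w−5=r.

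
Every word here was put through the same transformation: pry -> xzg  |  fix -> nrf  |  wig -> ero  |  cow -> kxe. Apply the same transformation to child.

kprtl

The shift depends on letter class: consonant p→x is +8, but vowel i→r is +9. Vowels shift forward by 9 and consonants shift forward by 8.
For child: c(cons)+8=k, h(cons)+8=p, i(vowel)+9=r, l(cons)+8=t, d(cons)+8=l.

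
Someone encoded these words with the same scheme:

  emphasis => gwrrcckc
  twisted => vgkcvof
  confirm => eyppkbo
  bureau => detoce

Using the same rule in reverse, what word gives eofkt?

cedar

Shifts by position in emphasis: pos 0: e→g (+2), pos 1: m→w (+10), pos 2: p→r (+2), pos 3: h→r (+10) — repeating every 2. A repeating key of period 2 is used — shifts +2, +10 over and over.
Reversing it on eofkt: e−2=c, o−10=e, f−2=d, k−10=a, t−2=r.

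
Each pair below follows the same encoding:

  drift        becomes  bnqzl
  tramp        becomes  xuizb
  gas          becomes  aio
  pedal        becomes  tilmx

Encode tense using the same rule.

mavmb

The output letters match the input read backwards, each shifted +8: drift reversed is tfird. Read the word backwards and shift each letter +8.
On tense: reverse → esnet; then shift: e+8=m, s+8=a, n+8=v, e+8=m, t+8=b.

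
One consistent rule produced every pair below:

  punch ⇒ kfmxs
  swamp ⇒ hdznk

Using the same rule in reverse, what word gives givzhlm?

treason

Letters are reflected about the middle of the alphabet (position → 25−position): Atbash.
Reversing it on givzhlm: g↔t, i↔r, v↔e, z↔a, h↔s, l↔o, m↔n.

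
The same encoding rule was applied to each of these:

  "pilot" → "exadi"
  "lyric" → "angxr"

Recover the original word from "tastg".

Each letter is shifted forward by 15 in the alphabet (a Caesar shift of +15).
Undoing it on tastg: t−15=e, a−15=l, s−15=d, t−15=e, g−15=r.

elder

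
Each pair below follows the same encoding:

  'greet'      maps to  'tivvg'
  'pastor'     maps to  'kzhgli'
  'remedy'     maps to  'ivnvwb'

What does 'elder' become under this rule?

vowvi

Each pair mirrors across the alphabet (g↔t, r↔i, e↔v): positions sum to 25. Letters are reflected about the middle of the alphabet (position → 25−position): Atbash.
For elder: e↔v, l↔o, d↔w, e↔v, r↔i.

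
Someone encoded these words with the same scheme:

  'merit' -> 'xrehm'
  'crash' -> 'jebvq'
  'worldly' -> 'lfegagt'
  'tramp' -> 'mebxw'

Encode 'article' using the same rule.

bemhjgr

m(12)→x(23) and e(4)→r(17) fit y≡17x+1 (mod 26); the inverse of 17 mod 26 is 23. Each letter's alphabet position (a=0..z=25) is mapped through 17·x+1 mod 26 — an affine cipher.
On article: a(0)→17·0+1≡1=b; r(17)→17·17+1≡4=e; t(19)→17·19+1≡12=m; i(8)→17·8+1≡7=h; c(2)→17·2+1≡9=j; l(11)→17·11+1≡6=g; e(4)→17·4+1≡17=r (all mod 26).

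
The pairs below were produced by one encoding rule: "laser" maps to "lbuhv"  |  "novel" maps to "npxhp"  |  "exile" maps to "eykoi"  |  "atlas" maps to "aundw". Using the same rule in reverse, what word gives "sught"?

In laser: l→l is +0, a→b is +1, s→u is +2, e→h is +3 — the shift increases by 1 each position. Letter i (0-indexed) is shifted by i+0, so successive shifts are 0, 1, 2, ….
Decoding sught: s−0=s, u−1=t, g−2=e, h−3=e, t−4=p.

steep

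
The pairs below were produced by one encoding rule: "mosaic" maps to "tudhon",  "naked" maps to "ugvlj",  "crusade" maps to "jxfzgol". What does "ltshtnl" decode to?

enhance

Shifts by position in mosaic: pos 0: m→t (+7), pos 1: o→u (+6), pos 2: s→d (+11), pos 3: a→h (+7), pos 4: i→o (+6), pos 5: c→n (+11) — repeating every 3. A repeating key of period 3 is used — shifts +7, +6, +11 over and over.
Decoding ltshtnl: l−7=e, t−6=n, s−11=h, h−7=a, t−6=n, n−11=c, l−7=e.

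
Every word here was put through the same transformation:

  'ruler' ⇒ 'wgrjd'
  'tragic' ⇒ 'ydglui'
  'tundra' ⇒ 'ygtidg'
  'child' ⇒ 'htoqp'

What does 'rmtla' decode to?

The shifts repeat in a cycle of length 3: positions 0,1,… shift by +5, +12, +6, then the pattern repeats.
Reversing it on rmtla: r−5=m, m−12=a, t−6=n, l−5=g, a−12=o.

mango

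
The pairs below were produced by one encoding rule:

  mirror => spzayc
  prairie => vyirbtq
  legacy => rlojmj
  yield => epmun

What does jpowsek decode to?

dignity

In mirror: m→s is +6, i→p is +7, r→z is +8, r→a is +9 — the shift increases by 1 each position. Letter i (0-indexed) is shifted by i+6, so successive shifts are 6, 7, 8, ….
Undoing it on jpowsek: j−6=d, p−7=i, o−8=g, w−9=n, s−10=i, e−11=t, k−12=y.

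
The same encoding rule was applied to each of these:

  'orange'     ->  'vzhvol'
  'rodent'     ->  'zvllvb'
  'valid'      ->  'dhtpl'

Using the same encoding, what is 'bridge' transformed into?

jzplol

The shift depends on letter class: consonant r→z is +8, but vowel o→v is +7. Vowels shift forward by 7 and consonants shift forward by 8.
On bridge: b(cons)+8=j, r(cons)+8=z, i(vowel)+7=p, d(cons)+8=l, g(cons)+8=o, e(vowel)+7=l.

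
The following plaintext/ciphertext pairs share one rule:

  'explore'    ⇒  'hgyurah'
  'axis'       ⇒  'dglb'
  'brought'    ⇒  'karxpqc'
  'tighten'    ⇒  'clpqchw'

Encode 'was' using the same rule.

fdb

The shift depends on letter class: consonant x→g is +9, but vowel e→h is +3. Vowels shift forward by 3 and consonants shift forward by 9.
For was: w(cons)+9=f, a(vowel)+3=d, s(cons)+9=b.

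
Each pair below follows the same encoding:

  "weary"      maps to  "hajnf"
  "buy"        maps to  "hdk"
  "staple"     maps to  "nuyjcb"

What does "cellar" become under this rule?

ajuunl

The output letters match the input read backwards, each shifted +9: weary reversed is yraew. The word is reversed, then every letter is shifted forward by 9.
On cellar: reverse → rallec; then shift: r+9=a, a+9=j, l+9=u, l+9=u, e+9=n, c+9=l.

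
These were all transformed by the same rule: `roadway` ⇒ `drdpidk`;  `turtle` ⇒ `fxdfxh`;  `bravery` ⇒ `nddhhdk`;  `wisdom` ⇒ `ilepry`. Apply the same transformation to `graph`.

The shift depends on letter class: consonant r→d is +12, but vowel o→r is +3. The rule splits by letter class: vowels +3, consonants +12.
For graph: g(cons)+12=s, r(cons)+12=d, a(vowel)+3=d, p(cons)+12=b, h(cons)+12=t.

sddbt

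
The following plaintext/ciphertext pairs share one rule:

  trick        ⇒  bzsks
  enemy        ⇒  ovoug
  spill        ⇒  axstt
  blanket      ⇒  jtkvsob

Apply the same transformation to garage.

The shift depends on letter class: consonant t→b is +8, but vowel i→s is +10. The rule splits by letter class: vowels +10, consonants +8.
For garage: g(cons)+8=o, a(vowel)+10=k, r(cons)+8=z, a(vowel)+10=k, g(cons)+8=o, e(vowel)+10=o.

okzkoo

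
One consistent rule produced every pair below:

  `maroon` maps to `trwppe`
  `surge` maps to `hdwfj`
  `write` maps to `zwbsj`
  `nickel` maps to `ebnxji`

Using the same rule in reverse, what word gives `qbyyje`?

hidden

m(12)→t(19) and a(0)→r(17) fit y≡11x+17 (mod 26); the inverse of 11 mod 26 is 19. This is an affine cipher: with a=0,…,z=25, each position x becomes (11x+17) mod 26.
Undoing it on qbyyje: q(16)→19·(16−17)≡7=h; b(1)→19·(1−17)≡8=i; y(24)→19·(24−17)≡3=d; y(24)→19·(24−17)≡3=d; j(9)→19·(9−17)≡4=e; e(4)→19·(4−17)≡13=n (all mod 26).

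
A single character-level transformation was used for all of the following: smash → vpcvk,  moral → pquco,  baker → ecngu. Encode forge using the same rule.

The shift depends on letter class: consonant s→v is +3, but vowel a→c is +2. The rule splits by letter class: vowels +2, consonants +3.
For forge: f(cons)+3=i, o(vowel)+2=q, r(cons)+3=u, g(cons)+3=j, e(vowel)+2=g.

iqujg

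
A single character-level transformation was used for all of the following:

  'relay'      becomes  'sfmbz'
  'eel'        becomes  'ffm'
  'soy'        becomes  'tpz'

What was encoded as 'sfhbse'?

This is a Caesar cipher with shift 1.
Decoding sfhbse: s−1=r, f−1=e, h−1=g, b−1=a, s−1=r, e−1=d.

regard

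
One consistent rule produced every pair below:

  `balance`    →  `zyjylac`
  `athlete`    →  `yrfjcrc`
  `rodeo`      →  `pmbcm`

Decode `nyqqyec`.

This is a Caesar cipher with shift 24.
Undoing it on nyqqyec: n−24=p, y−24=a, q−24=s, q−24=s, y−24=a, e−24=g, c−24=e.

passage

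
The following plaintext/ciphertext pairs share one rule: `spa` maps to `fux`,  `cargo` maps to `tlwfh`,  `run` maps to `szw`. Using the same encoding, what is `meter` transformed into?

wjyjr

The output letters match the input read backwards, each shifted +5: spa reversed is aps. The word is reversed, then every letter is shifted forward by 5.
For meter: reverse → retem; then shift: r+5=w, e+5=j, t+5=y, e+5=j, m+5=r.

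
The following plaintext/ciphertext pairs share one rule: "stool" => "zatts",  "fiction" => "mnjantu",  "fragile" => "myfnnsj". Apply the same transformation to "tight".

annoa

Two shifts are in play — +5 for a/e/i/o/u, +7 for every other letter.
Applying it to tight: t(cons)+7=a, i(vowel)+5=n, g(cons)+7=n, h(cons)+7=o, t(cons)+7=a.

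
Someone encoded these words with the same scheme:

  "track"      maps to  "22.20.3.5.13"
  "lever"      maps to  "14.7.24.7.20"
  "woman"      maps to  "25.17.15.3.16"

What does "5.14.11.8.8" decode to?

The number is (letter's place in the alphabet, a=1) + 2.
Reversing it on 5.14.11.8.8: 5→(5−2)÷1=3=c, 14→(14−2)÷1=12=l, 11→(11−2)÷1=9=i, 8→(8−2)÷1=6=f, 8→(8−2)÷1=6=f.

cliff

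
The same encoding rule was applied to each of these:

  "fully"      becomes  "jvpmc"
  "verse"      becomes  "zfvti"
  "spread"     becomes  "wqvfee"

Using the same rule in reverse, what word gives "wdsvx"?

Shifts by position in fully: pos 0: f→j (+4), pos 1: u→v (+1), pos 2: l→p (+4), pos 3: l→m (+1) — repeating every 2. It's a Vigenère-style cipher with numeric key [4,1]: position i shifts by key[i mod 2].
Decoding wdsvx: w−4=s, d−1=c, s−4=o, v−1=u, x−4=t.

scout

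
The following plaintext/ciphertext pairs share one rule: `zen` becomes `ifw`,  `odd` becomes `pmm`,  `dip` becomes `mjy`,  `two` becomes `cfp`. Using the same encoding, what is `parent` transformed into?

Vowels shift forward by 1 and consonants shift forward by 9.
On parent: p(cons)+9=y, a(vowel)+1=b, r(cons)+9=a, e(vowel)+1=f, n(cons)+9=w, t(cons)+9=c.

ybafwc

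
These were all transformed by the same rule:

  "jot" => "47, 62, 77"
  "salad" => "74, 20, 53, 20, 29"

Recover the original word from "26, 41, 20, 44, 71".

chair

j(#10)→47 and o(#15)→62: differences scale by 3, so n = 3·pos + 17. With a=1..z=26, the number is 3·pos + 17.
Reversing it on 26, 41, 20, 44, 71: 26→(26−17)÷3=3=c, 41→(41−17)÷3=8=h, 20→(20−17)÷3=1=a, 44→(44−17)÷3=9=i, 71→(71−17)÷3=18=r.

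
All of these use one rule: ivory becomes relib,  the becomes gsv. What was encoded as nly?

mob

Each pair mirrors across the alphabet (i↔r, v↔e, o↔l): positions sum to 25. Letters are reflected about the middle of the alphabet (position → 25−position): Atbash.
Decoding nly: n↔m, l↔o, y↔b.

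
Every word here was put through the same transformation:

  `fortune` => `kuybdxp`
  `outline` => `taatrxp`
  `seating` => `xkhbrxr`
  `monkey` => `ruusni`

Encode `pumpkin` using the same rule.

uatxtsy

In fortune: f→k is +5, o→u is +6, r→y is +7, t→b is +8 — the shift increases by 1 each position. Letter i (0-indexed) is shifted by i+5, so successive shifts are 5, 6, 7, ….
For pumpkin: p+5=u, u+6=a, m+7=t, p+8=x, k+9=t, i+10=s, n+11=y.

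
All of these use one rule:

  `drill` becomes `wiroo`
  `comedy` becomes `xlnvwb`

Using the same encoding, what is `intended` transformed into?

rmgvmwvw

Each pair mirrors across the alphabet (d↔w, r↔i, i↔r): positions sum to 25. Each letter is replaced by its mirror in the alphabet: a↔z, b↔y, c↔x, and so on (the Atbash cipher).
Applying it to intended: i↔r, n↔m, t↔g, e↔v, n↔m, d↔w, e↔v, d↔w.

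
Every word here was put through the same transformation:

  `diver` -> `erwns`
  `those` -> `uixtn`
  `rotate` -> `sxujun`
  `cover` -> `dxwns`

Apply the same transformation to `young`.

zxdoh

Vowels shift forward by 9 and consonants shift forward by 1.
For young: y(cons)+1=z, o(vowel)+9=x, u(vowel)+9=d, n(cons)+1=o, g(cons)+1=h.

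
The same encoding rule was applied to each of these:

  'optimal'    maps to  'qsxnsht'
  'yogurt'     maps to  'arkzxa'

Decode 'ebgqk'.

In optimal: o→q is +2, p→s is +3, t→x is +4, i→n is +5 — the shift increases by 1 each position. The shift increases by 1 at each position, starting from +2: 2, 3, 4, ….
Reversing it on ebgqk: e−2=c, b−3=y, g−4=c, q−5=l, k−6=e.

cycle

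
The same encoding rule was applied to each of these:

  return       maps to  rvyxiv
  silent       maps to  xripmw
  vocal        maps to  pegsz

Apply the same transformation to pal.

pet

The output letters match the input read backwards, each shifted +4: return reversed is nruter. Two steps: reverse the string, then apply a Caesar shift of +4.
For pal: reverse → lap; then shift: l+4=p, a+4=e, p+4=t.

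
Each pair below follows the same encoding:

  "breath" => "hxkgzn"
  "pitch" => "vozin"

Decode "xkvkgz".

repeat

Compare letters: b→h is +6, r→x is +6, e→k is +6 — a constant shift. Every letter moves 6 places later in the alphabet, wrapping around z→a.
Undoing it on xkvkgz: x−6=r, k−6=e, v−6=p, k−6=e, g−6=a, z−6=t.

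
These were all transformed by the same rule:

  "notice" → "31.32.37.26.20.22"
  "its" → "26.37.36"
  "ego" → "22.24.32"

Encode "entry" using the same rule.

22.31.37.35.42

n is letter #14 and maps to 31: an offset of 17. Letters become their 1-based position plus 17 (so a→18, b→19, …).
For entry: e=5→22, n=14→31, t=20→37, r=18→35, y=25→42.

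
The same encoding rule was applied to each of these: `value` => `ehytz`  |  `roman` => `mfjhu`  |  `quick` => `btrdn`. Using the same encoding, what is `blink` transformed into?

syrun

This is an affine cipher: with a=0,…,z=25, each position x becomes (11x+7) mod 26.
On blink: b(1)→11·1+7≡18=s; l(11)→11·11+7≡24=y; i(8)→11·8+7≡17=r; n(13)→11·13+7≡20=u; k(10)→11·10+7≡13=n (all mod 26).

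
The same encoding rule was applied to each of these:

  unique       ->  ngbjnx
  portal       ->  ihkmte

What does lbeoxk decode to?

silver

Compare letters: u→n is +19, n→g is +19, i→b is +19 — a constant shift. Every letter moves 19 places later in the alphabet, wrapping around z→a.
Reversing it on lbeoxk: l−19=s, b−19=i, e−19=l, o−19=v, x−19=e, k−19=r.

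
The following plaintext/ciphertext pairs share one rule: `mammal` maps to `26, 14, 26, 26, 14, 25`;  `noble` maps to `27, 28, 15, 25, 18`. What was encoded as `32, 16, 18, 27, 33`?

m is letter #13 and maps to 26: an offset of 13. Each letter is replaced by its alphabet position (a=1..z=26) + 13.
Decoding 32, 16, 18, 27, 33: 32→(32−13)÷1=19=s, 16→(16−13)÷1=3=c, 18→(18−13)÷1=5=e, 27→(27−13)÷1=14=n, 33→(33−13)÷1=20=t.

scent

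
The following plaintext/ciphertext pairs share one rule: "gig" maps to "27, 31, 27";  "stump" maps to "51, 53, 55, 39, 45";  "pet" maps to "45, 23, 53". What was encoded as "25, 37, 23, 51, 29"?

g(#7)→27 and i(#9)→31: differences scale by 2, so n = 2·pos + 13. The formula is n = 2×(alphabet index, a=1) + 13.
Decoding 25, 37, 23, 51, 29: 25→(25−13)÷2=6=f, 37→(37−13)÷2=12=l, 23→(23−13)÷2=5=e, 51→(51−13)÷2=19=s, 29→(29−13)÷2=8=h.

flesh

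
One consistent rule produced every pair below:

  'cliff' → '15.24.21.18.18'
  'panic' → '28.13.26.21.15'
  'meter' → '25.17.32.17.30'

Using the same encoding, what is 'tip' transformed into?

Letters become their 1-based position plus 12 (so a→13, b→14, …).
For tip: t=20→32, i=9→21, p=16→28.

32.21.28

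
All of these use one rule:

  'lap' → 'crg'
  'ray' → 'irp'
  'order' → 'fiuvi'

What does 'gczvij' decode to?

pliers

Compare letters: l→c is +17, a→r is +17, p→g is +17 — a constant shift. Each letter is shifted forward by 17 in the alphabet (a Caesar shift of +17).
Decoding gczvij: g−17=p, c−17=l, z−17=i, v−17=e, i−17=r, j−17=s.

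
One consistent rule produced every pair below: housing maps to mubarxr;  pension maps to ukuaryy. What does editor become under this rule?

jjpbxb

Each letter shifts forward by (position + 5), i.e. 5, 6, 7, … — the shift grows by one for each successive letter.
Applying it to editor: e+5=j, d+6=j, i+7=p, t+8=b, o+9=x, r+10=b.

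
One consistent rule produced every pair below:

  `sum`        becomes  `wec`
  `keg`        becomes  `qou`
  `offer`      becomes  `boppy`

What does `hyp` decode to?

The output letters match the input read backwards, each shifted +10: sum reversed is mus. Two steps: reverse the string, then apply a Caesar shift of +10.
Undoing it on hyp: shift back: h−10=x, y−10=o, p−10=f → xof; then reverse → fox.

fox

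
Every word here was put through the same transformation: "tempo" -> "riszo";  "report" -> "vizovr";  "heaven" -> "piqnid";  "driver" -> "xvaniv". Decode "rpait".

thief

t(19)→r(17) and e(4)→i(8) fit y≡11x+16 (mod 26); the inverse of 11 mod 26 is 19. Treating letters as 0–25, the rule is x ↦ 11x + 16 (mod 26).
Decoding rpait: r(17)→19·(17−16)≡19=t; p(15)→19·(15−16)≡7=h; a(0)→19·(0−16)≡8=i; i(8)→19·(8−16)≡4=e; t(19)→19·(19−16)≡5=f (all mod 26).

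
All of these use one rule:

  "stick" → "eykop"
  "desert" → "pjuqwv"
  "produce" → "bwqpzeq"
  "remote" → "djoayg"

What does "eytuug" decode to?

stripe

Shifts by position in stick: pos 0: s→e (+12), pos 1: t→y (+5), pos 2: i→k (+2), pos 3: c→o (+12), pos 4: k→p (+5) — repeating every 3. The shifts repeat in a cycle of length 3: positions 0,1,… shift by +12, +5, +2, then the pattern repeats.
Decoding eytuug: e−12=s, y−5=t, t−2=r, u−12=i, u−5=p, g−2=e.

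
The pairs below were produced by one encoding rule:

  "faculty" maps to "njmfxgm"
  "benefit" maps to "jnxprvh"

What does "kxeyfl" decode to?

In faculty: f→n is +8, a→j is +9, c→m is +10, u→f is +11 — the shift increases by 1 each position. The shift increases by 1 at each position, starting from +8: 8, 9, 10, ….
Decoding kxeyfl: k−8=c, x−9=o, e−10=u, y−11=n, f−12=t, l−13=y.

county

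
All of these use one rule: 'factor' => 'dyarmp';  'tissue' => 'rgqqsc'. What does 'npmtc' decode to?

prove

Compare letters: f→d is +24, a→y is +24, c→a is +24 — a constant shift. It's a constant shift of +24 (ROT24).
Reversing it on npmtc: n−24=p, p−24=r, m−24=o, t−24=v, c−24=e.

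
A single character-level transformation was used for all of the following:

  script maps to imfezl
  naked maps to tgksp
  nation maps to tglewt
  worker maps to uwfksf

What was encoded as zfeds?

s(18)→i(8) and c(2)→m(12) fit y≡3x+6 (mod 26); the inverse of 3 mod 26 is 9. Treating letters as 0–25, the rule is x ↦ 3x + 6 (mod 26).
Reversing it on zfeds: z(25)→9·(25−6)≡15=p; f(5)→9·(5−6)≡17=r; e(4)→9·(4−6)≡8=i; d(3)→9·(3−6)≡25=z; s(18)→9·(18−6)≡4=e (all mod 26).

prize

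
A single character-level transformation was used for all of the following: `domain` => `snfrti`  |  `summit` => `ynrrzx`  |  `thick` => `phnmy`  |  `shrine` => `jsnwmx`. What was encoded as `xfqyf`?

The output letters match the input read backwards, each shifted +5: domain reversed is niamod. Read the word backwards and shift each letter +5.
Reversing it on xfqyf: shift back: x−5=s, f−5=a, q−5=l, y−5=t, f−5=a → salta; then reverse → atlas.

atlas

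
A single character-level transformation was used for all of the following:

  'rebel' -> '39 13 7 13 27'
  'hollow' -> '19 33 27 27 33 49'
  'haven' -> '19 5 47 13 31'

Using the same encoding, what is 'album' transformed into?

5 27 7 45 29

r(#18)→39 and e(#5)→13: differences scale by 2, so n = 2·pos + 3. With a=1..z=26, the number is 2·pos + 3.
For album: a=1→5, l=12→27, b=2→7, u=21→45, m=13→29.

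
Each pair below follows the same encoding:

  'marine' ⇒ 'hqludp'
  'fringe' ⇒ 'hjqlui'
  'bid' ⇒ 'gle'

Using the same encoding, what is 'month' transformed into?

The word is reversed, then every letter is shifted forward by 3.
For month: reverse → htnom; then shift: h+3=k, t+3=w, n+3=q, o+3=r, m+3=p.

kwqrp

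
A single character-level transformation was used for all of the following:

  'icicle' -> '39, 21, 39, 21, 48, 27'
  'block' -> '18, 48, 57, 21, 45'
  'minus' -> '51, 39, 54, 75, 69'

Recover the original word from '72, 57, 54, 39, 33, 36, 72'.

i(#9)→39 and c(#3)→21: differences scale by 3, so n = 3·pos + 12. The formula is n = 3×(alphabet index, a=1) + 12.
Undoing it on 72, 57, 54, 39, 33, 36, 72: 72→(72−12)÷3=20=t, 57→(57−12)÷3=15=o, 54→(54−12)÷3=14=n, 39→(39−12)÷3=9=i, 33→(33−12)÷3=7=g, 36→(36−12)÷3=8=h, 72→(72−12)÷3=20=t.

tonight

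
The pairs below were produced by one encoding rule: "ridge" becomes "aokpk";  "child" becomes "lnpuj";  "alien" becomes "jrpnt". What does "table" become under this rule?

Shifts by position in ridge: pos 0: r→a (+9), pos 1: i→o (+6), pos 2: d→k (+7), pos 3: g→p (+9), pos 4: e→k (+6) — repeating every 3. A repeating key of period 3 is used — shifts +9, +6, +7 over and over.
Applying it to table: t+9=c, a+6=g, b+7=i, l+9=u, e+6=k.

cgiuk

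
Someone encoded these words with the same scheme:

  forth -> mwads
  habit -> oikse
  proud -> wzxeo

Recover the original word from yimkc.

The shift increases by 1 at each position, starting from +7: 7, 8, 9, ….
Reversing it on yimkc: y−7=r, i−8=a, m−9=d, k−10=a, c−11=r.

radar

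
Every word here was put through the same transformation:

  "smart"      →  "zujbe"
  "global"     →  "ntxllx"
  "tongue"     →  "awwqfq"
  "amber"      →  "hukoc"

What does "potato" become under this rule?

wwckea

Letter i (0-indexed) is shifted by i+7, so successive shifts are 7, 8, 9, ….
Applying it to potato: p+7=w, o+8=w, t+9=c, a+10=k, t+11=e, o+12=a.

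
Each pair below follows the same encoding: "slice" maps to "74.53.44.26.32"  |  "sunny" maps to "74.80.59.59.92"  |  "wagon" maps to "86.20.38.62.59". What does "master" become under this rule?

56.20.74.77.32.71

s(#19)→74 and l(#12)→53: differences scale by 3, so n = 3·pos + 17. Each letter becomes 3×(its alphabet position, a=1..z=26) + 17.
Applying it to master: m=13→56, a=1→20, s=19→74, t=20→77, e=5→32, r=18→71.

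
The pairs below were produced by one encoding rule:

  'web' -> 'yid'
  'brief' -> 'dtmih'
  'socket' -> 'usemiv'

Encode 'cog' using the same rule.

The shift depends on letter class: consonant w→y is +2, but vowel e→i is +4. The rule splits by letter class: vowels +4, consonants +2.
On cog: c(cons)+2=e, o(vowel)+4=s, g(cons)+2=i.

esi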